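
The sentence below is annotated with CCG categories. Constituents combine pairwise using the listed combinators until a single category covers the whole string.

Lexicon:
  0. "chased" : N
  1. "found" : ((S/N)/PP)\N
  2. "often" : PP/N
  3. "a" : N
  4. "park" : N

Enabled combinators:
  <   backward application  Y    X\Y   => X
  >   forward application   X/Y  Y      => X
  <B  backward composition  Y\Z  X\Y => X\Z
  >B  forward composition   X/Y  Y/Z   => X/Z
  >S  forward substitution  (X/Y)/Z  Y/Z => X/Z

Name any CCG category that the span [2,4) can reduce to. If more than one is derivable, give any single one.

PP

[0,5] S   >
  [0,4] S/N   >
    [0,2] (S/N)/PP   <
      [0,1] "chased" : N
      [1,2] "found" : ((S/N)/PP)\N
    [2,4] PP   >
      [2,3] "often" : PP/N
      [3,4] "a" : N
  [4,5] "park" : N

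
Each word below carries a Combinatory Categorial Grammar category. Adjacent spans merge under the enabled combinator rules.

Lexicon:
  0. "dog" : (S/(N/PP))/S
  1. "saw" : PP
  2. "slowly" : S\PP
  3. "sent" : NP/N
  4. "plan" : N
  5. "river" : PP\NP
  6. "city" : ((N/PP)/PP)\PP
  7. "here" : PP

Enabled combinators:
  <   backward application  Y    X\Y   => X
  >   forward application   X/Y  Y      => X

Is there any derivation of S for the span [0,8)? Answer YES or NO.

YES

[0,8] S   >
  [0,3] S/(N/PP)   >
    [0,1] "dog" : (S/(N/PP))/S
    [1,3] S   <
      [1,2] "saw" : PP
      [2,3] "slowly" : S\PP
  [3,8] N/PP   >
    [3,7] (N/PP)/PP   <
      [3,6] PP   <
        [3,5] NP   >
          [3,4] "sent" : NP/N
          [4,5] "plan" : N
        [5,6] "river" : PP\NP
      [6,7] "city" : ((N/PP)/PP)\PP
    [7,8] "here" : PP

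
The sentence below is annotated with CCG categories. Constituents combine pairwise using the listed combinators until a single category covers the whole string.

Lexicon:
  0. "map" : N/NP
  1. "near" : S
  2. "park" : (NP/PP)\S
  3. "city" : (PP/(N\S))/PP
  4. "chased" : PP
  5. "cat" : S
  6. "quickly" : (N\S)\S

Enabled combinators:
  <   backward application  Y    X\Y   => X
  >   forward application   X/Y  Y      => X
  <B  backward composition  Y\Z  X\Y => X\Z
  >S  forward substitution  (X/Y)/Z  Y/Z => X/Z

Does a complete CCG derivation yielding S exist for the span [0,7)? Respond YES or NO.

N/NP S (NP/PP)\S (PP/(N\S))/PP PP S (N\S)\S
CKY chart[0,7] = {N}; S ∉ chart

NO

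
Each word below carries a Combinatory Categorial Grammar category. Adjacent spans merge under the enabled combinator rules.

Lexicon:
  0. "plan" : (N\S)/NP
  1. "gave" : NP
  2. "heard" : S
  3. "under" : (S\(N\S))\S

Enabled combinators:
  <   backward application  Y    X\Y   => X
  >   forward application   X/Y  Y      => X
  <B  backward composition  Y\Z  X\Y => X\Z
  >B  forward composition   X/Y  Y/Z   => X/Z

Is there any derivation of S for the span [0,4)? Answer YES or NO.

YES

[0,4] S   <
  [0,2] N\S   >
    [0,1] "plan" : (N\S)/NP
    [1,2] "gave" : NP
  [2,4] S\(N\S)   <
    [2,3] "heard" : S
    [3,4] "under" : (S\(N\S))\S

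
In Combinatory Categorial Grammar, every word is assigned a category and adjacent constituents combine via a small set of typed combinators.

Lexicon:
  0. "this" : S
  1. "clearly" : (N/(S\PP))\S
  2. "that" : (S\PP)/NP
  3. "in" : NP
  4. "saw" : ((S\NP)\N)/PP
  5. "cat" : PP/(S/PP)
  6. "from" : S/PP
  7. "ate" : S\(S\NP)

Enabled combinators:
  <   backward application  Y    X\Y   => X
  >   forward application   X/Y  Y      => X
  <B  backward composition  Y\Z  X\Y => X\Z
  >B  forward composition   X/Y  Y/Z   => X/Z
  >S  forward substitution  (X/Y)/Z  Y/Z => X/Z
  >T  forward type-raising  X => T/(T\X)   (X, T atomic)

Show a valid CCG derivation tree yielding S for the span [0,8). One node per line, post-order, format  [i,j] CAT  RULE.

[0,1] S  lex  "this"
[1,2] (N/(S\PP))\S  lex  "clearly"
[0,2] N/(S\PP)  <  k=1
[2,3] (S\PP)/NP  lex  "that"
[0,3] N/NP  >B  k=2
[3,4] NP  lex  "in"
[0,4] N  >  k=3
[4,5] ((S\NP)\N)/PP  lex  "saw"
[5,6] PP/(S/PP)  lex  "cat"
[6,7] S/PP  lex  "from"
[5,7] PP  >  k=6
[4,7] (S\NP)\N  >  k=5
[0,7] S\NP  <  k=4
[7,8] S\(S\NP)  lex  "ate"
[0,8] S  <  k=7

[0,8] S   <
  [0,7] S\NP   <
    [0,4] N   >
      [0,3] N/NP   >B
        [0,2] N/(S\PP)   <
          [0,1] "this" : S
          [1,2] "clearly" : (N/(S\PP))\S
        [2,3] "that" : (S\PP)/NP
      [3,4] "in" : NP
    [4,7] (S\NP)\N   >
      [4,5] "saw" : ((S\NP)\N)/PP
      [5,7] PP   >
        [5,6] "cat" : PP/(S/PP)
        [6,7] "from" : S/PP
  [7,8] "ate" : S\(S\NP)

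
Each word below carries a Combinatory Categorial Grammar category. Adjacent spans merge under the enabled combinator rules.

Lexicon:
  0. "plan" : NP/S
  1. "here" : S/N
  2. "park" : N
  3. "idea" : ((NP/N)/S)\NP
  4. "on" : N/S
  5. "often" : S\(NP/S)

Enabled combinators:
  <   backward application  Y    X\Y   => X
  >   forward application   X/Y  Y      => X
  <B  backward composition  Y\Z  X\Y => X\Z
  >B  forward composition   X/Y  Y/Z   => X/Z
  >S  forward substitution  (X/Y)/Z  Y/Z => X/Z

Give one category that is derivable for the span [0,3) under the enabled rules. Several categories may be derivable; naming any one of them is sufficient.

[0,6] S   <
  [0,5] NP/S   >S
    [0,4] (NP/N)/S   <
      [0,3] NP   >
        [0,1] "plan" : NP/S
        [1,3] S   >
          [1,2] "here" : S/N
          [2,3] "park" : N
      [3,4] "idea" : ((NP/N)/S)\NP
    [4,5] "on" : N/S
  [5,6] "often" : S\(NP/S)

NP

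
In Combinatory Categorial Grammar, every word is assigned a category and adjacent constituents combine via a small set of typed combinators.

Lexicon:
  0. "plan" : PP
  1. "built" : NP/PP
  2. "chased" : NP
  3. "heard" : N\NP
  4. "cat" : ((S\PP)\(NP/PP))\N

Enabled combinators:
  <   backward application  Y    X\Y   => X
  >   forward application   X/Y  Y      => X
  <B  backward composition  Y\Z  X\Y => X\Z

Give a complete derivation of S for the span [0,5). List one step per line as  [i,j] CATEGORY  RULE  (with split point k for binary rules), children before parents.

[0,1] PP  lex  "plan"
[1,2] NP/PP  lex  "built"
[2,3] NP  lex  "chased"
[3,4] N\NP  lex  "heard"
[2,4] N  <  k=3
[4,5] ((S\PP)\(NP/PP))\N  lex  "cat"
[2,5] (S\PP)\(NP/PP)  <  k=4
[1,5] S\PP  <  k=2
[0,5] S  <  k=1

[0,5] S   <
  [0,1] "plan" : PP
  [1,5] S\PP   <
    [1,2] "built" : NP/PP
    [2,5] (S\PP)\(NP/PP)   <
      [2,4] N   <
        [2,3] "chased" : NP
        [3,4] "heard" : N\NP
      [4,5] "cat" : ((S\PP)\(NP/PP))\N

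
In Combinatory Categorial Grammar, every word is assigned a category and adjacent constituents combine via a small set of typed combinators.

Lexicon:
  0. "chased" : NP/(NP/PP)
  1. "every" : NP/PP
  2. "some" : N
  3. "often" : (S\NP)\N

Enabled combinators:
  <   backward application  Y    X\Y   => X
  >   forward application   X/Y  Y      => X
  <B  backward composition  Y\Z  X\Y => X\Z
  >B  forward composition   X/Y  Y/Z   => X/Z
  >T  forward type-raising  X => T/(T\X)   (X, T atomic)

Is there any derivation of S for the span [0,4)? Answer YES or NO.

[0,4] S   <
  [0,2] NP   >
    [0,1] "chased" : NP/(NP/PP)
    [1,2] "every" : NP/PP
  [2,4] S\NP   <
    [2,3] "some" : N
    [3,4] "often" : (S\NP)\N

YES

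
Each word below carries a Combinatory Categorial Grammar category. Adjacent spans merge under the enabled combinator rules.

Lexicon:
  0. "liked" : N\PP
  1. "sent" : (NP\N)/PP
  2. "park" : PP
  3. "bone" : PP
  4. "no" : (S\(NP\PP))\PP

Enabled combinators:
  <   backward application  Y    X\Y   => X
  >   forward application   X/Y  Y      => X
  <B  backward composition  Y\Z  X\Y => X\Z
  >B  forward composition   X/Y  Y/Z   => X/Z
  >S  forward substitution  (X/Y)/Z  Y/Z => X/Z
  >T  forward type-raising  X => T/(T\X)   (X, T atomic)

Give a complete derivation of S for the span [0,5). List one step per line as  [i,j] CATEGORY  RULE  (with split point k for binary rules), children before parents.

[0,1] N\PP  lex  "liked"
[1,2] (NP\N)/PP  lex  "sent"
[2,3] PP  lex  "park"
[1,3] NP\N  >  k=2
[0,3] NP\PP  <B  k=1
[3,4] PP  lex  "bone"
[4,5] (S\(NP\PP))\PP  lex  "no"
[3,5] S\(NP\PP)  <  k=4
[0,5] S  <  k=3

[0,5] S   <
  [0,3] NP\PP   <B
    [0,1] "liked" : N\PP
    [1,3] NP\N   >
      [1,2] "sent" : (NP\N)/PP
      [2,3] "park" : PP
  [3,5] S\(NP\PP)   <
    [3,4] "bone" : PP
    [4,5] "no" : (S\(NP\PP))\PP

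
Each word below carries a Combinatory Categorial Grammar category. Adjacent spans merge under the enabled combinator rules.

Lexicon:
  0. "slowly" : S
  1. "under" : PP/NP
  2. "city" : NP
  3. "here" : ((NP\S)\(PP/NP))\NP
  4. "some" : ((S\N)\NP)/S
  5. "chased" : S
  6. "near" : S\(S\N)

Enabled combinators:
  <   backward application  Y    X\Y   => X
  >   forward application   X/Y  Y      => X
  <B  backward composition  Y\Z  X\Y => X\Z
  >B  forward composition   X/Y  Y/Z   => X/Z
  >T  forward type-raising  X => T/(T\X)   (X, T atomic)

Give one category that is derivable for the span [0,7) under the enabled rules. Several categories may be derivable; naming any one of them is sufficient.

S

[0,7] S   <
  [0,6] S\N   <
    [0,4] NP   <
      [0,1] "slowly" : S
      [1,4] NP\S   <
        [1,2] "under" : PP/NP
        [2,4] (NP\S)\(PP/NP)   <
          [2,3] "city" : NP
          [3,4] "here" : ((NP\S)\(PP/NP))\NP
    [4,6] (S\N)\NP   >
      [4,5] "some" : ((S\N)\NP)/S
      [5,6] "chased" : S
  [6,7] "near" : S\(S\N)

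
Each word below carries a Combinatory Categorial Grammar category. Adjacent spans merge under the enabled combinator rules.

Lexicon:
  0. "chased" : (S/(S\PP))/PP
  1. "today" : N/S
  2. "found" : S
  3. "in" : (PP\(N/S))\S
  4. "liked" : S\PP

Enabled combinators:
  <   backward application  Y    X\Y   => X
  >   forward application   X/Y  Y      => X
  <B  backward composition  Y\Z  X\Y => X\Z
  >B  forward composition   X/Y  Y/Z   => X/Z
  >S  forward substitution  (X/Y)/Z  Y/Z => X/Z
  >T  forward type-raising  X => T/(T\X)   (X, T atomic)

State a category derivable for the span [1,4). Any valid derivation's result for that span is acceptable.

[0,5] S   >
  [0,4] S/(S\PP)   >
    [0,1] "chased" : (S/(S\PP))/PP
    [1,4] PP   <
      [1,2] "today" : N/S
      [2,4] PP\(N/S)   <
        [2,3] "found" : S
        [3,4] "in" : (PP\(N/S))\S
  [4,5] "liked" : S\PP

PP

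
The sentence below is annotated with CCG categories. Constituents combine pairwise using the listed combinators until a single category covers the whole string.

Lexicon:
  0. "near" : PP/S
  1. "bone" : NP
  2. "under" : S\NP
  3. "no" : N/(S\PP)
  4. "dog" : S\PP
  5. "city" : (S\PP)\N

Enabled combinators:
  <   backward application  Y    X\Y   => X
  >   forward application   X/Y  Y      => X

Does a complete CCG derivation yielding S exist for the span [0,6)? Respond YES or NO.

[0,6] S   <
  [0,3] PP   >
    [0,1] "near" : PP/S
    [1,3] S   <
      [1,2] "bone" : NP
      [2,3] "under" : S\NP
  [3,6] S\PP   <
    [3,5] N   >
      [3,4] "no" : N/(S\PP)
      [4,5] "dog" : S\PP
    [5,6] "city" : (S\PP)\N

YES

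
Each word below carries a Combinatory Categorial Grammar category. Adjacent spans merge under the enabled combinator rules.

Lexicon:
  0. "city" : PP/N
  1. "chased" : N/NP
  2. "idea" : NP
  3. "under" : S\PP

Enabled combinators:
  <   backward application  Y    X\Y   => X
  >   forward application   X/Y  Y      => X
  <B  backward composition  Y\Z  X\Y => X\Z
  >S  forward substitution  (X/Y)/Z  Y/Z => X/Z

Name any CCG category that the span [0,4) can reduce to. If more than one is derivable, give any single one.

[0,4] S   <
  [0,3] PP   >
    [0,1] "city" : PP/N
    [1,3] N   >
      [1,2] "chased" : N/NP
      [2,3] "idea" : NP
  [3,4] "under" : S\PP

S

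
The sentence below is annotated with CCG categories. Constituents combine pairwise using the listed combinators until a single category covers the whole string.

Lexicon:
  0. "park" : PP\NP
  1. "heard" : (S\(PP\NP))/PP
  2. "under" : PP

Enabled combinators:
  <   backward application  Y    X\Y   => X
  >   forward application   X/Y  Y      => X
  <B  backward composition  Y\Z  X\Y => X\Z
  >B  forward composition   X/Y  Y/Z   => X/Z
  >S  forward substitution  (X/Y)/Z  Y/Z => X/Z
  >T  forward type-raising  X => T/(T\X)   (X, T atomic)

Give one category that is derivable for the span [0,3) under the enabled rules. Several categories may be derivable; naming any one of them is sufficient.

S

[0,3] S   <
  [0,1] "park" : PP\NP
  [1,3] S\(PP\NP)   >
    [1,2] "heard" : (S\(PP\NP))/PP
    [2,3] "under" : PP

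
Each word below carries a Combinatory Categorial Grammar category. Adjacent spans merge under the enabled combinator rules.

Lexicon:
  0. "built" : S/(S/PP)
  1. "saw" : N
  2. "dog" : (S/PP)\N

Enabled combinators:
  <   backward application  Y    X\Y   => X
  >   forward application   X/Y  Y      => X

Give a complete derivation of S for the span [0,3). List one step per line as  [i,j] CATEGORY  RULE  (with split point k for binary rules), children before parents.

[0,3] S   >
  [0,1] "built" : S/(S/PP)
  [1,3] S/PP   <
    [1,2] "saw" : N
    [2,3] "dog" : (S/PP)\N

[0,1] S/(S/PP)  lex  "built"
[1,2] N  lex  "saw"
[2,3] (S/PP)\N  lex  "dog"
[1,3] S/PP  <  k=2
[0,3] S  >  k=1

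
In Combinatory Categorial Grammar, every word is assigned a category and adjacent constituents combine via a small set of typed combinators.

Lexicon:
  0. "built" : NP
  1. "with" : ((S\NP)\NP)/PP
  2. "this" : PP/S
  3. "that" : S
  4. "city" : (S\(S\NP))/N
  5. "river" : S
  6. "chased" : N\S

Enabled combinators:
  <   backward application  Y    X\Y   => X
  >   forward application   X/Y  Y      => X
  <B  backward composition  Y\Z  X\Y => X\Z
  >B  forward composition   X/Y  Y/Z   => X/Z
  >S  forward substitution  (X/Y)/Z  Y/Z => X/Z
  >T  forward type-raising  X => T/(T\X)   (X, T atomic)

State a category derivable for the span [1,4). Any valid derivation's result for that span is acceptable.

[0,7] S   <
  [0,4] S\NP   <
    [0,1] "built" : NP
    [1,4] (S\NP)\NP   >
      [1,2] "with" : ((S\NP)\NP)/PP
      [2,4] PP   >
        [2,3] "this" : PP/S
        [3,4] "that" : S
  [4,7] S\(S\NP)   >
    [4,5] "city" : (S\(S\NP))/N
    [5,7] N   <
      [5,6] "river" : S
      [6,7] "chased" : N\S

(S\NP)\NP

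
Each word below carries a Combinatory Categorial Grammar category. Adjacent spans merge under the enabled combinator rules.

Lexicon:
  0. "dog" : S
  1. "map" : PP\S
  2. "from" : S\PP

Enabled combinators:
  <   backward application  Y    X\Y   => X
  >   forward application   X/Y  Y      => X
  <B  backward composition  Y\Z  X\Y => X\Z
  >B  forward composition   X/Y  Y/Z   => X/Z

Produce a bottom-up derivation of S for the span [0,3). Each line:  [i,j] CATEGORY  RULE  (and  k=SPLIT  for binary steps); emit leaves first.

[0,3] S   <
  [0,2] PP   <
    [0,1] "dog" : S
    [1,2] "map" : PP\S
  [2,3] "from" : S\PP

[0,1] S  lex  "dog"
[1,2] PP\S  lex  "map"
[0,2] PP  <  k=1
[2,3] S\PP  lex  "from"
[0,3] S  <  k=2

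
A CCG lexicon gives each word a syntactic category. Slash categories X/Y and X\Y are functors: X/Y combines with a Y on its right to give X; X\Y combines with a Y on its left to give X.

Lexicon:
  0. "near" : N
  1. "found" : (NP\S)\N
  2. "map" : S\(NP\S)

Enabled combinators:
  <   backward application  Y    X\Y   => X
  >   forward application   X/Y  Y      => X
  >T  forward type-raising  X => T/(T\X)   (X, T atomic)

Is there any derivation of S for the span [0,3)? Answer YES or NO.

YES

[0,3] S   <
  [0,2] NP\S   <
    [0,1] "near" : N
    [1,2] "found" : (NP\S)\N
  [2,3] "map" : S\(NP\S)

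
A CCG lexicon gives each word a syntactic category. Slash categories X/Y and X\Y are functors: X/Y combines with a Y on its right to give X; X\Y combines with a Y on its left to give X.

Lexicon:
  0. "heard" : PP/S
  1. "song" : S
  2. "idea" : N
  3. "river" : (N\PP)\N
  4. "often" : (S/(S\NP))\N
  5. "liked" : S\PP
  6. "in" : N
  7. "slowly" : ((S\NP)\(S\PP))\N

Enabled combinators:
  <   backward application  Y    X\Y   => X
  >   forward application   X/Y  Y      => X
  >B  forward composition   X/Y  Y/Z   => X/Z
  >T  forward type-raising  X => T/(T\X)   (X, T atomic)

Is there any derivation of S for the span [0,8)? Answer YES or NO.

[0,8] S   >
  [0,5] S/(S\NP)   <
    [0,4] N   <
      [0,2] PP   >
        [0,1] "heard" : PP/S
        [1,2] "song" : S
      [2,4] N\PP   <
        [2,3] "idea" : N
        [3,4] "river" : (N\PP)\N
    [4,5] "often" : (S/(S\NP))\N
  [5,8] S\NP   <
    [5,6] "liked" : S\PP
    [6,8] (S\NP)\(S\PP)   <
      [6,7] "in" : N
      [7,8] "slowly" : ((S\NP)\(S\PP))\N

YES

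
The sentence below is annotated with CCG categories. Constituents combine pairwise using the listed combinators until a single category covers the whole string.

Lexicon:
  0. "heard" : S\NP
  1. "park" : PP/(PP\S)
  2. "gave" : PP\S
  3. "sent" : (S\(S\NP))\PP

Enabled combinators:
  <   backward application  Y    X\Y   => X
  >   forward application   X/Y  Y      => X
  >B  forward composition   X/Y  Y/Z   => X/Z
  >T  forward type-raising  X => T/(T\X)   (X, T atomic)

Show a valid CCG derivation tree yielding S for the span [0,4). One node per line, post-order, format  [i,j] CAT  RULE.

[0,1] S\NP  lex  "heard"
[1,2] PP/(PP\S)  lex  "park"
[2,3] PP\S  lex  "gave"
[1,3] PP  >  k=2
[3,4] (S\(S\NP))\PP  lex  "sent"
[1,4] S\(S\NP)  <  k=3
[0,4] S  <  k=1

[0,4] S   <
  [0,1] "heard" : S\NP
  [1,4] S\(S\NP)   <
    [1,3] PP   >
      [1,2] "park" : PP/(PP\S)
      [2,3] "gave" : PP\S
    [3,4] "sent" : (S\(S\NP))\PP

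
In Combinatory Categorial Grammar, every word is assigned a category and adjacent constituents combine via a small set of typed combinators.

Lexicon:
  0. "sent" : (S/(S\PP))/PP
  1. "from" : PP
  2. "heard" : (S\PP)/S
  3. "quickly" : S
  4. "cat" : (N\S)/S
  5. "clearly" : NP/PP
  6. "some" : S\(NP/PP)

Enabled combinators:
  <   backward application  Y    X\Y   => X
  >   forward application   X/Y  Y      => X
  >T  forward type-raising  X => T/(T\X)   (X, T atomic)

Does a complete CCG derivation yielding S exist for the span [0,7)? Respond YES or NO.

NO

(S/(S\PP))/PP PP (S\PP)/S S (N\S)/S NP/PP S\(NP/PP)
CKY chart[0,7] = {N, N/(N\N), NP/(NP\N), PP/(PP\N), S/(S\N)}; S ∉ chart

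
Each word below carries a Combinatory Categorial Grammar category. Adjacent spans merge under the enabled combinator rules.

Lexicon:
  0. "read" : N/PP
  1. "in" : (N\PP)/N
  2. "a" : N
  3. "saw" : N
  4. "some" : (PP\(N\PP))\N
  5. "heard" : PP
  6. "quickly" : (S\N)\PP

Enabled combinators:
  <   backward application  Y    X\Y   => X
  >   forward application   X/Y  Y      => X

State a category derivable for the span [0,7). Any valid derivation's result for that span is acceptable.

S

[0,7] S   <
  [0,5] N   >
    [0,1] "read" : N/PP
    [1,5] PP   <
      [1,3] N\PP   >
        [1,2] "in" : (N\PP)/N
        [2,3] "a" : N
      [3,5] PP\(N\PP)   <
        [3,4] "saw" : N
        [4,5] "some" : (PP\(N\PP))\N
  [5,7] S\N   <
    [5,6] "heard" : PP
    [6,7] "quickly" : (S\N)\PP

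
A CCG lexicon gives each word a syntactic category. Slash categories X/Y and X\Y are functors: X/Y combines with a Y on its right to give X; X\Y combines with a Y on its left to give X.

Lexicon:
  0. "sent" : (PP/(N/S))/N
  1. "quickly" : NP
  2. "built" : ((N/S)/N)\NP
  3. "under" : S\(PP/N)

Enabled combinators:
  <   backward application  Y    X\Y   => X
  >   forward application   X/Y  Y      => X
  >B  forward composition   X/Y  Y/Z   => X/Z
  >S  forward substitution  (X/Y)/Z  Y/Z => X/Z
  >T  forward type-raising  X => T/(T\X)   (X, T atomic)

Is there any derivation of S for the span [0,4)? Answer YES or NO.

[0,4] S   <
  [0,3] PP/N   >S
    [0,1] "sent" : (PP/(N/S))/N
    [1,3] (N/S)/N   <
      [1,2] "quickly" : NP
      [2,3] "built" : ((N/S)/N)\NP
  [3,4] "under" : S\(PP/N)

YES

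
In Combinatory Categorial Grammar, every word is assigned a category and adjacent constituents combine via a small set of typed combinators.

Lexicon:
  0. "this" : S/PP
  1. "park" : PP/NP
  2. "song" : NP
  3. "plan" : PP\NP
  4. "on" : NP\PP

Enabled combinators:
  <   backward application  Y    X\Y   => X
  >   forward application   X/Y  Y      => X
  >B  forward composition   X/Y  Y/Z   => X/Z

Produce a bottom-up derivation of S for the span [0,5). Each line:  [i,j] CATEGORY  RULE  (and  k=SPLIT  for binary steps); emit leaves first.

[0,1] S/PP  lex  "this"
[1,2] PP/NP  lex  "park"
[0,2] S/NP  >B  k=1
[2,3] NP  lex  "song"
[3,4] PP\NP  lex  "plan"
[2,4] PP  <  k=3
[4,5] NP\PP  lex  "on"
[2,5] NP  <  k=4
[0,5] S  >  k=2

[0,5] S   >
  [0,2] S/NP   >B
    [0,1] "this" : S/PP
    [1,2] "park" : PP/NP
  [2,5] NP   <
    [2,4] PP   <
      [2,3] "song" : NP
      [3,4] "plan" : PP\NP
    [4,5] "on" : NP\PP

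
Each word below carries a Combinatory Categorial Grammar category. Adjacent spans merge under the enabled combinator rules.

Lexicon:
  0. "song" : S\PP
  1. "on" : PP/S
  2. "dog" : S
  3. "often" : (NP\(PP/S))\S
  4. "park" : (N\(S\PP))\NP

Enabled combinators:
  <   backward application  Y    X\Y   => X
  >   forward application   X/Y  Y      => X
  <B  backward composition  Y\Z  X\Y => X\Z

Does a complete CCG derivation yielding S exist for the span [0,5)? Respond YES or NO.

NO

S\PP PP/S S (NP\(PP/S))\S (N\(S\PP))\NP
CKY chart[0,5] = {N}; S ∉ chart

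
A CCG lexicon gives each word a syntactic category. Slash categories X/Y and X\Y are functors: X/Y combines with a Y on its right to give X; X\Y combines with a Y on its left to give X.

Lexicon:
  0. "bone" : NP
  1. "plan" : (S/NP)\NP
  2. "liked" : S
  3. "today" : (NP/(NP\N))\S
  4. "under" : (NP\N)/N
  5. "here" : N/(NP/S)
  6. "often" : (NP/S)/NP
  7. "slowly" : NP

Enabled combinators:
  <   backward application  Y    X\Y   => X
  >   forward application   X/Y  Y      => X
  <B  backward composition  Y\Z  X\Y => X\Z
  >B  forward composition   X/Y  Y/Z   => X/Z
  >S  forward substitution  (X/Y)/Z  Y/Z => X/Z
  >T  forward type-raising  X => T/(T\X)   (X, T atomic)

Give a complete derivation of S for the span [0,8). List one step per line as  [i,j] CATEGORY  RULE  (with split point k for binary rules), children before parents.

[0,1] NP  lex  "bone"
[1,2] (S/NP)\NP  lex  "plan"
[0,2] S/NP  <  k=1
[2,3] S  lex  "liked"
[3,4] (NP/(NP\N))\S  lex  "today"
[2,4] NP/(NP\N)  <  k=3
[4,5] (NP\N)/N  lex  "under"
[5,6] N/(NP/S)  lex  "here"
[6,7] (NP/S)/NP  lex  "often"
[5,7] N/NP  >B  k=6
[7,8] NP  lex  "slowly"
[5,8] N  >  k=7
[4,8] NP\N  >  k=5
[2,8] NP  >  k=4
[0,8] S  >  k=2

[0,8] S   >
  [0,2] S/NP   <
    [0,1] "bone" : NP
    [1,2] "plan" : (S/NP)\NP
  [2,8] NP   >
    [2,4] NP/(NP\N)   <
      [2,3] "liked" : S
      [3,4] "today" : (NP/(NP\N))\S
    [4,8] NP\N   >
      [4,5] "under" : (NP\N)/N
      [5,8] N   >
        [5,7] N/NP   >B
          [5,6] "here" : N/(NP/S)
          [6,7] "often" : (NP/S)/NP
        [7,8] "slowly" : NP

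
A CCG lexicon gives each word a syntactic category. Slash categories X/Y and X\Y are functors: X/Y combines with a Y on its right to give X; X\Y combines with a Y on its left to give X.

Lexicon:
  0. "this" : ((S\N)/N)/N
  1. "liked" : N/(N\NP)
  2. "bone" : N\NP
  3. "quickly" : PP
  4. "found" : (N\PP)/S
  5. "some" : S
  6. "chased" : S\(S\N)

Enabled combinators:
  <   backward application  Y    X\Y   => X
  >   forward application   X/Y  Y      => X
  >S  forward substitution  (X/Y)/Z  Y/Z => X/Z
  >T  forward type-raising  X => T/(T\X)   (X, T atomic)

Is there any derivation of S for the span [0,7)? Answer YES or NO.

YES

[0,7] S   <
  [0,6] S\N   >
    [0,3] (S\N)/N   >
      [0,1] "this" : ((S\N)/N)/N
      [1,3] N   >
        [1,2] "liked" : N/(N\NP)
        [2,3] "bone" : N\NP
    [3,6] N   >
      [3,4] N/(N\PP)   >T
        [3,4] "quickly" : PP
      [4,6] N\PP   >
        [4,5] "found" : (N\PP)/S
        [5,6] "some" : S
  [6,7] "chased" : S\(S\N)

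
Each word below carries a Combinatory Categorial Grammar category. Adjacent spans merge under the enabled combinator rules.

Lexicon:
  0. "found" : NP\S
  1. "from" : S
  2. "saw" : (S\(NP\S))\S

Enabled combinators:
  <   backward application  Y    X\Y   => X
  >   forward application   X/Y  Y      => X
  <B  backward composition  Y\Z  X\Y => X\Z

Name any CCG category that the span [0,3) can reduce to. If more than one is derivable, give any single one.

[0,3] S   <
  [0,1] "found" : NP\S
  [1,3] S\(NP\S)   <
    [1,2] "from" : S
    [2,3] "saw" : (S\(NP\S))\S

S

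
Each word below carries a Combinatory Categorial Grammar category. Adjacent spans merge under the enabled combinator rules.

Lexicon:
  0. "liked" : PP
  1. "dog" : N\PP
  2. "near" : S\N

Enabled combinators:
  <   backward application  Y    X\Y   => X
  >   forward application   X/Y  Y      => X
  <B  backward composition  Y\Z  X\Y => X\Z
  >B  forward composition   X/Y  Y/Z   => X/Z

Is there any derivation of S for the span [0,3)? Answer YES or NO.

[0,3] S   <
  [0,2] N   <
    [0,1] "liked" : PP
    [1,2] "dog" : N\PP
  [2,3] "near" : S\N

YES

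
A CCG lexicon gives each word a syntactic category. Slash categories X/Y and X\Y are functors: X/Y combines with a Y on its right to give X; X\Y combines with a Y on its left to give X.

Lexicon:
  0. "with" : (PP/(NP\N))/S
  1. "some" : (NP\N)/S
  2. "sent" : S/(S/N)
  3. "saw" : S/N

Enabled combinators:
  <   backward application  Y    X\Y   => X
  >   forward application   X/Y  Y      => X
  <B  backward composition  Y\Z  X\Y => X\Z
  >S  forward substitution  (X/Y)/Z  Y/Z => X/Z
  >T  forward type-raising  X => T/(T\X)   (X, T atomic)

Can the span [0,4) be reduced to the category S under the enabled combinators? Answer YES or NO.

(PP/(NP\N))/S (NP\N)/S S/(S/N) S/N
CKY chart[0,4] = {N/(N\PP), NP/(NP\PP), PP, PP/(PP\PP), S/(S\PP)}; S ∉ chart

NO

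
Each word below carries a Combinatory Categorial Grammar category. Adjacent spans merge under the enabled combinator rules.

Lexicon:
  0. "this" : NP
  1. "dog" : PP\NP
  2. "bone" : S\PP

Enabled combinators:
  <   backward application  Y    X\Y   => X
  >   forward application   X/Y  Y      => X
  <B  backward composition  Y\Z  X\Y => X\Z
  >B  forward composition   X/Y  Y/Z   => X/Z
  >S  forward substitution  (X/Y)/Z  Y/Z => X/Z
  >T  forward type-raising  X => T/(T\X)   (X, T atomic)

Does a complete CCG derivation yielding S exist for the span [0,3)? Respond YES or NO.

YES

[0,3] S   <
  [0,2] PP   <
    [0,1] "this" : NP
    [1,2] "dog" : PP\NP
  [2,3] "bone" : S\PP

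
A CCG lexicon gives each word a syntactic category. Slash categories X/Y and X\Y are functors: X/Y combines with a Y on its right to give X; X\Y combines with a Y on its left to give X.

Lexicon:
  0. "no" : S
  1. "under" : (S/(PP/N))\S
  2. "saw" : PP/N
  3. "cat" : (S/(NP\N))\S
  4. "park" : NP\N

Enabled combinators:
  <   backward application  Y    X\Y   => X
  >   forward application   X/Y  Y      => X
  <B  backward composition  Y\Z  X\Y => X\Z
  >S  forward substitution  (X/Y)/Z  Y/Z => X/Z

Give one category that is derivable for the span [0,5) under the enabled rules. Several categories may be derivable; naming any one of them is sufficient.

[0,5] S   >
  [0,4] S/(NP\N)   <
    [0,3] S   >
      [0,2] S/(PP/N)   <
        [0,1] "no" : S
        [1,2] "under" : (S/(PP/N))\S
      [2,3] "saw" : PP/N
    [3,4] "cat" : (S/(NP\N))\S
  [4,5] "park" : NP\N

S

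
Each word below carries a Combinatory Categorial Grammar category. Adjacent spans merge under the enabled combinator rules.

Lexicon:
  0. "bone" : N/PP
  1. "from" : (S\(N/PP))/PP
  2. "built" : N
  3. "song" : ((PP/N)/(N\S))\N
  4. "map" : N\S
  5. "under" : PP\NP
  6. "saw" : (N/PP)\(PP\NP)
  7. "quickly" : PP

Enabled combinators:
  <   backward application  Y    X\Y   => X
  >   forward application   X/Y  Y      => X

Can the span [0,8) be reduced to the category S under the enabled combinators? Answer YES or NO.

[0,8] S   <
  [0,1] "bone" : N/PP
  [1,8] S\(N/PP)   >
    [1,2] "from" : (S\(N/PP))/PP
    [2,8] PP   >
      [2,5] PP/N   >
        [2,4] (PP/N)/(N\S)   <
          [2,3] "built" : N
          [3,4] "song" : ((PP/N)/(N\S))\N
        [4,5] "map" : N\S
      [5,8] N   >
        [5,7] N/PP   <
          [5,6] "under" : PP\NP
          [6,7] "saw" : (N/PP)\(PP\NP)
        [7,8] "quickly" : PP

YES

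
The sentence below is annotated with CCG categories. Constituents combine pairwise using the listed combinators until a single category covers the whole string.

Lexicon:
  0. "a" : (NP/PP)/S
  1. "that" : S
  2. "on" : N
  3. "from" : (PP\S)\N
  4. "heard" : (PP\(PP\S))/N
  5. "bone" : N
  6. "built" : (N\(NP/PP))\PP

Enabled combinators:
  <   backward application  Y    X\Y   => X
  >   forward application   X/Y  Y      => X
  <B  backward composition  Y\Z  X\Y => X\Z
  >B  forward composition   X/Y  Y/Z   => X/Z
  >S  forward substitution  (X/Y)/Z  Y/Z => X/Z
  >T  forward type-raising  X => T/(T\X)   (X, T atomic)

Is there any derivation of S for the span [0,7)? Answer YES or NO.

NO

(NP/PP)/S S N (PP\S)\N (PP\(PP\S))/N N (N\(NP/PP))\PP
CKY chart[0,7] = {N, N/(N\N), NP/(NP\N), PP/(PP\N), S/(S\N)}; S ∉ chart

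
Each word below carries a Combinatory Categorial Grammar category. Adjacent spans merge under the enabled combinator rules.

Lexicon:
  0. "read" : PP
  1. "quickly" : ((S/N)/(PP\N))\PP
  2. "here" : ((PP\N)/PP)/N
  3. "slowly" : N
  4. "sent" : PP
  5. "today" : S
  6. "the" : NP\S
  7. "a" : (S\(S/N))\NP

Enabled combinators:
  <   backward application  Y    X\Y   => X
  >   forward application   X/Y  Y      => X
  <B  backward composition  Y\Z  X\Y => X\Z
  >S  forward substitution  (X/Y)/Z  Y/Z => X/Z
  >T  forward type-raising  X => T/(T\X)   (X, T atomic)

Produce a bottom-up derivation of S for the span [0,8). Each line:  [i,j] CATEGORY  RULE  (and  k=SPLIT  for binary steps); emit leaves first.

[0,1] PP  lex  "read"
[1,2] ((S/N)/(PP\N))\PP  lex  "quickly"
[0,2] (S/N)/(PP\N)  <  k=1
[2,3] ((PP\N)/PP)/N  lex  "here"
[3,4] N  lex  "slowly"
[2,4] (PP\N)/PP  >  k=3
[4,5] PP  lex  "sent"
[2,5] PP\N  >  k=4
[0,5] S/N  >  k=2
[5,6] S  lex  "today"
[5,6] NP/(NP\S)  >T
[6,7] NP\S  lex  "the"
[5,7] NP  >  k=6
[7,8] (S\(S/N))\NP  lex  "a"
[5,8] S\(S/N)  <  k=7
[0,8] S  <  k=5

[0,8] S   <
  [0,5] S/N   >
    [0,2] (S/N)/(PP\N)   <
      [0,1] "read" : PP
      [1,2] "quickly" : ((S/N)/(PP\N))\PP
    [2,5] PP\N   >
      [2,4] (PP\N)/PP   >
        [2,3] "here" : ((PP\N)/PP)/N
        [3,4] "slowly" : N
      [4,5] "sent" : PP
  [5,8] S\(S/N)   <
    [5,7] NP   >
      [5,6] NP/(NP\S)   >T
        [5,6] "today" : S
      [6,7] "the" : NP\S
    [7,8] "a" : (S\(S/N))\NP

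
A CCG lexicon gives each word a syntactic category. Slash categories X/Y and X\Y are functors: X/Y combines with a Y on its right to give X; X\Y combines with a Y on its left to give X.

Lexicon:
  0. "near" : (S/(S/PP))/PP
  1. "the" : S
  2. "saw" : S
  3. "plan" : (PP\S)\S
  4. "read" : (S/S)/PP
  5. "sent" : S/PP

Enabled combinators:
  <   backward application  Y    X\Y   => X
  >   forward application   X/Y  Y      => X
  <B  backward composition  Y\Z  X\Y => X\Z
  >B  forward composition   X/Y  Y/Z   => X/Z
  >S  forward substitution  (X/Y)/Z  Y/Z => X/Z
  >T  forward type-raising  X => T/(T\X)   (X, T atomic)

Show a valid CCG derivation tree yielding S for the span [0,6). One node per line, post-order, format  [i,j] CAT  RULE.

[0,1] (S/(S/PP))/PP  lex  "near"
[1,2] S  lex  "the"
[2,3] S  lex  "saw"
[3,4] (PP\S)\S  lex  "plan"
[2,4] PP\S  <  k=3
[1,4] PP  <  k=2
[0,4] S/(S/PP)  >  k=1
[4,5] (S/S)/PP  lex  "read"
[5,6] S/PP  lex  "sent"
[4,6] S/PP  >S  k=5
[0,6] S  >  k=4

[0,6] S   >
  [0,4] S/(S/PP)   >
    [0,1] "near" : (S/(S/PP))/PP
    [1,4] PP   <
      [1,2] "the" : S
      [2,4] PP\S   <
        [2,3] "saw" : S
        [3,4] "plan" : (PP\S)\S
  [4,6] S/PP   >S
    [4,5] "read" : (S/S)/PP
    [5,6] "sent" : S/PP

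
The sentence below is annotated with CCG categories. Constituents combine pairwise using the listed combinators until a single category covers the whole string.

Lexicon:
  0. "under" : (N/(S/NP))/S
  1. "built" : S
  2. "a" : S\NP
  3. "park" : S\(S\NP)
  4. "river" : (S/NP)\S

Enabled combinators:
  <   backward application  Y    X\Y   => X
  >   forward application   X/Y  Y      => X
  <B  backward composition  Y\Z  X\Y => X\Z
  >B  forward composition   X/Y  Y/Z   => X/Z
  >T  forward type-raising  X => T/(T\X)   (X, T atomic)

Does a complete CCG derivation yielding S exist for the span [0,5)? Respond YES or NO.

NO

(N/(S/NP))/S S S\NP S\(S\NP) (S/NP)\S
CKY chart[0,5] = {N, N/(N\N), NP/(NP\N), PP/(PP\N), S/(S\N)}; S ∉ chart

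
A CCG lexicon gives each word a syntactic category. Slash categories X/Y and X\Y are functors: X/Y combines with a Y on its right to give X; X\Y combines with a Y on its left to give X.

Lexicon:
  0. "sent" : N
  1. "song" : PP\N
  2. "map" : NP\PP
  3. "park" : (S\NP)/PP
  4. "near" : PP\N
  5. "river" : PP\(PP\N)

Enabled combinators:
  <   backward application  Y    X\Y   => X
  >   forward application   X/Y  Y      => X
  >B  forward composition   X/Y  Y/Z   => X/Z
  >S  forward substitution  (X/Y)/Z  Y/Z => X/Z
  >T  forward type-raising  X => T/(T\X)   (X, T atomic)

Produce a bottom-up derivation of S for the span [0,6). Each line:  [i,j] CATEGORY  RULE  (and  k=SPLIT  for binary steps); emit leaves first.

[0,1] N  lex  "sent"
[1,2] PP\N  lex  "song"
[0,2] PP  <  k=1
[2,3] NP\PP  lex  "map"
[0,3] NP  <  k=2
[3,4] (S\NP)/PP  lex  "park"
[4,5] PP\N  lex  "near"
[5,6] PP\(PP\N)  lex  "river"
[4,6] PP  <  k=5
[3,6] S\NP  >  k=4
[0,6] S  <  k=3

[0,6] S   <
  [0,3] NP   <
    [0,2] PP   <
      [0,1] "sent" : N
      [1,2] "song" : PP\N
    [2,3] "map" : NP\PP
  [3,6] S\NP   >
    [3,4] "park" : (S\NP)/PP
    [4,6] PP   <
      [4,5] "near" : PP\N
      [5,6] "river" : PP\(PP\N)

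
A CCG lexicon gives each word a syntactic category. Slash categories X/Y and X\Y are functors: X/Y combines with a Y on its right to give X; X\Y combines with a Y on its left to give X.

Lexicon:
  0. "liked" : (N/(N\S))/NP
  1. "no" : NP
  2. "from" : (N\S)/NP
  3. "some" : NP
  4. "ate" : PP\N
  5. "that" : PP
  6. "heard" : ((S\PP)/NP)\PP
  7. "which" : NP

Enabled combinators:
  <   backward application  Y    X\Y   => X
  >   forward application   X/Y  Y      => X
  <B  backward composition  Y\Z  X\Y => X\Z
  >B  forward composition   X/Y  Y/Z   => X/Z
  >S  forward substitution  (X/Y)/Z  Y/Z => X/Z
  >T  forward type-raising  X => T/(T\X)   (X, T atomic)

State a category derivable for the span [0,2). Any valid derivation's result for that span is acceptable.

[0,8] S   <
  [0,5] PP   <
    [0,4] N   >
      [0,2] N/(N\S)   >
        [0,1] "liked" : (N/(N\S))/NP
        [1,2] "no" : NP
      [2,4] N\S   >
        [2,3] "from" : (N\S)/NP
        [3,4] "some" : NP
    [4,5] "ate" : PP\N
  [5,8] S\PP   >
    [5,7] (S\PP)/NP   <
      [5,6] "that" : PP
      [6,7] "heard" : ((S\PP)/NP)\PP
    [7,8] "which" : NP

N/(N\S)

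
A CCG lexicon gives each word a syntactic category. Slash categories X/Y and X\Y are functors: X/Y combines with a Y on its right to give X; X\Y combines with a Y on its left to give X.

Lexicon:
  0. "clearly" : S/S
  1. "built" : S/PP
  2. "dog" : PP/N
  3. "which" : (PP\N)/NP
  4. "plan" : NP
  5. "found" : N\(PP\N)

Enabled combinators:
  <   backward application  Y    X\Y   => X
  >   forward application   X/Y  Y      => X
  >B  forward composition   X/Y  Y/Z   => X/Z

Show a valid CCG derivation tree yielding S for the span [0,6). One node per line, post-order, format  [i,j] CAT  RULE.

[0,6] S   >
  [0,2] S/PP   >B
    [0,1] "clearly" : S/S
    [1,2] "built" : S/PP
  [2,6] PP   >
    [2,3] "dog" : PP/N
    [3,6] N   <
      [3,5] PP\N   >
        [3,4] "which" : (PP\N)/NP
        [4,5] "plan" : NP
      [5,6] "found" : N\(PP\N)

[0,1] S/S  lex  "clearly"
[1,2] S/PP  lex  "built"
[0,2] S/PP  >B  k=1
[2,3] PP/N  lex  "dog"
[3,4] (PP\N)/NP  lex  "which"
[4,5] NP  lex  "plan"
[3,5] PP\N  >  k=4
[5,6] N\(PP\N)  lex  "found"
[3,6] N  <  k=5
[2,6] PP  >  k=3
[0,6] S  >  k=2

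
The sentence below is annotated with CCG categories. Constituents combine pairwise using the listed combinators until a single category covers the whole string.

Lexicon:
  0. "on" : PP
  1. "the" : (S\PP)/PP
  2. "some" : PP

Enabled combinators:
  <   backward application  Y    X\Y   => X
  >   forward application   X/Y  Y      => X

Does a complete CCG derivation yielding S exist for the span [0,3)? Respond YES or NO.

YES

[0,3] S   <
  [0,1] "on" : PP
  [1,3] S\PP   >
    [1,2] "the" : (S\PP)/PP
    [2,3] "some" : PP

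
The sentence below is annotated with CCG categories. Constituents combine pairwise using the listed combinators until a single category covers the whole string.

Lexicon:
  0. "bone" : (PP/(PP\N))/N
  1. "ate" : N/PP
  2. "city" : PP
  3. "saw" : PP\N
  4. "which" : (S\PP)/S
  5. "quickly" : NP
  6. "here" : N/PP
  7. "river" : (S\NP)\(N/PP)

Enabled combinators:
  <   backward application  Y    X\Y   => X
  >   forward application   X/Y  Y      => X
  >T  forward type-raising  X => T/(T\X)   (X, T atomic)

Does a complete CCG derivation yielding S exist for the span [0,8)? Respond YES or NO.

YES

[0,8] S   <
  [0,4] PP   >
    [0,3] PP/(PP\N)   >
      [0,1] "bone" : (PP/(PP\N))/N
      [1,3] N   >
        [1,2] "ate" : N/PP
        [2,3] "city" : PP
    [3,4] "saw" : PP\N
  [4,8] S\PP   >
    [4,5] "which" : (S\PP)/S
    [5,8] S   <
      [5,6] "quickly" : NP
      [6,8] S\NP   <
        [6,7] "here" : N/PP
        [7,8] "river" : (S\NP)\(N/PP)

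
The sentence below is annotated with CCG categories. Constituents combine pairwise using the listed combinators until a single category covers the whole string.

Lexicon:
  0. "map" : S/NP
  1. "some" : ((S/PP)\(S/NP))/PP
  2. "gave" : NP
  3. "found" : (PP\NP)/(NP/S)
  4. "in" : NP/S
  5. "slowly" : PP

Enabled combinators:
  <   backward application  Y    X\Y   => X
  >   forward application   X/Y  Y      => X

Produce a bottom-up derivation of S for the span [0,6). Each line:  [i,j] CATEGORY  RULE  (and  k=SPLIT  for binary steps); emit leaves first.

[0,6] S   >
  [0,5] S/PP   <
    [0,1] "map" : S/NP
    [1,5] (S/PP)\(S/NP)   >
      [1,2] "some" : ((S/PP)\(S/NP))/PP
      [2,5] PP   <
        [2,3] "gave" : NP
        [3,5] PP\NP   >
          [3,4] "found" : (PP\NP)/(NP/S)
          [4,5] "in" : NP/S
  [5,6] "slowly" : PP

[0,1] S/NP  lex  "map"
[1,2] ((S/PP)\(S/NP))/PP  lex  "some"
[2,3] NP  lex  "gave"
[3,4] (PP\NP)/(NP/S)  lex  "found"
[4,5] NP/S  lex  "in"
[3,5] PP\NP  >  k=4
[2,5] PP  <  k=3
[1,5] (S/PP)\(S/NP)  >  k=2
[0,5] S/PP  <  k=1
[5,6] PP  lex  "slowly"
[0,6] S  >  k=5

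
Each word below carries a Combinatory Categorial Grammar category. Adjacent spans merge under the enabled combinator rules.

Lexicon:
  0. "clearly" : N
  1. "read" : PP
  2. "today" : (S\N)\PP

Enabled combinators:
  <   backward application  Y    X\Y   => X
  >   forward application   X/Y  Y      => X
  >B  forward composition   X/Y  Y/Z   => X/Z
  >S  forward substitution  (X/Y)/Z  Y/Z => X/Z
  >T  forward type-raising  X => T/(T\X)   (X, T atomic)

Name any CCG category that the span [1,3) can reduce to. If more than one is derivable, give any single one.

[0,3] S   >
  [0,1] S/(S\N)   >T
    [0,1] "clearly" : N
  [1,3] S\N   <
    [1,2] "read" : PP
    [2,3] "today" : (S\N)\PP

S\N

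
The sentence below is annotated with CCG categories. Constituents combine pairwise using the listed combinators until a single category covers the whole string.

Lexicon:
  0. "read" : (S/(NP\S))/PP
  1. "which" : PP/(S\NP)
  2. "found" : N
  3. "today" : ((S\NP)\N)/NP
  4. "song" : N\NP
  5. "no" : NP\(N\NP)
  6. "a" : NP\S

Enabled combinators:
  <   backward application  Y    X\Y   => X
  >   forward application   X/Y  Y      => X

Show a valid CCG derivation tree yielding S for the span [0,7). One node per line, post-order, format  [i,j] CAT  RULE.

[0,1] (S/(NP\S))/PP  lex  "read"
[1,2] PP/(S\NP)  lex  "which"
[2,3] N  lex  "found"
[3,4] ((S\NP)\N)/NP  lex  "today"
[4,5] N\NP  lex  "song"
[5,6] NP\(N\NP)  lex  "no"
[4,6] NP  <  k=5
[3,6] (S\NP)\N  >  k=4
[2,6] S\NP  <  k=3
[1,6] PP  >  k=2
[0,6] S/(NP\S)  >  k=1
[6,7] NP\S  lex  "a"
[0,7] S  >  k=6

[0,7] S   >
  [0,6] S/(NP\S)   >
    [0,1] "read" : (S/(NP\S))/PP
    [1,6] PP   >
      [1,2] "which" : PP/(S\NP)
      [2,6] S\NP   <
        [2,3] "found" : N
        [3,6] (S\NP)\N   >
          [3,4] "today" : ((S\NP)\N)/NP
          [4,6] NP   <
            [4,5] "song" : N\NP
            [5,6] "no" : NP\(N\NP)
  [6,7] "a" : NP\S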